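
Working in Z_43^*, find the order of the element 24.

21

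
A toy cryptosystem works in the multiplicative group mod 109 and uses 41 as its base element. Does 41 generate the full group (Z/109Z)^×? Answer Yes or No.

φ(109) = 109 − 1 = 108 = 2^2 · 3^3.
Test 41^(108/q) mod 109 for each prime factor q of 108:
41^54 ≡ 108 (mod 109)  [q = 2: ≢ 1 ✓]
41^36 ≡ 1 (mod 109)  [q = 3: ≡ 1 ✗]
The check at q = 3 fails, so 41 generates a proper subgroup.

No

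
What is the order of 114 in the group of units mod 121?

55

ord(114) | φ(121) = φ(11^2) = 11·(11−1) = 110 = 2 · 5 · 11.
Divisors of 110: 1, 2, 5, 10, 11, 22, 55, 110.
Compute 114^d (mod 121) for the divisors d until we hit 1:
114^1 ≡ 114 (mod 121)
114^2 ≡ 49 (mod 121)
114^5 ≡ 12 (mod 121)
114^10 ≡ 23 (mod 121)
114^11 ≡ 81 (mod 121)
114^22 ≡ 27 (mod 121)
114^55 ≡ 1 (mod 121) ✓
Hence ord(114) = 55.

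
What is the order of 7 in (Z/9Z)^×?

3

By Lagrange's theorem, ord_9(7) divides φ(9) = φ(3^2) = 3·(3−1) = 6 = 2 · 3.
Divisors of 6: 1, 2, 3, 6.
Test each divisor d:
7^1 ≡ 7 (mod 9)
7^2 ≡ 4 (mod 9)
7^3 ≡ 1 (mod 9) ✓
So ord_9(7) = 3.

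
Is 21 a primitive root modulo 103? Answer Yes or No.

Yes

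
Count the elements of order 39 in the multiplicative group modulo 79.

φ(79) = 79 − 1 = 78 = 2 · 3 · 13.
In a cyclic group of order 78, there are φ(d) elements of order d for each divisor d of 78, and zero for non-divisors.
39 = 3 · 13 divides 78, and φ(39) = 24.

24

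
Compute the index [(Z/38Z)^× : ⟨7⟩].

ord(7) | φ(38) = φ(2)·φ(19) = 1·18 = 18 = 2 · 3^2.
Divisors of 18: 1, 2, 3, 6, 9, 18.
Check 7^d mod 38 for each divisor in increasing order:
7^1 ≡ 7
7^2 ≡ 11
7^3 ≡ 1
So ord_38(7) = 3, hence |⟨7⟩| = 3.
The index is φ(38) / ord(7) = 18 / 3 = 6.

6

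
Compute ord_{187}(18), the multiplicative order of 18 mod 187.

10

The order of 18 must divide φ(187) = φ(11·17) = (11−1)·(17−1) = 10·16 = 160 = 2^5 · 5.
Divisors of 160: 1, 2, 4, 5, 8, 10, 16, 20, 32, 40, 80, 160.
Compute 18^d (mod 187) for the divisors d until we hit 1:
18^1 ≡ 18
18^2 ≡ 137
18^4 ≡ 69
18^5 ≡ 120
18^8 ≡ 86
18^10 ≡ 1
The smallest such exponent is 10, so the order of 18 is 10.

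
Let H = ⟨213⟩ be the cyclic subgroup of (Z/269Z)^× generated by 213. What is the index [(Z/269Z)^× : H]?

The order of 213 must divide φ(269) = 269 − 1 = 268 = 2^2 · 67.
Divisors of 268: 1, 2, 4, 67, 134, 268.
Check 213^d mod 269 for each divisor in increasing order:
213^1 ≡ 213
213^2 ≡ 177
213^4 ≡ 125
213^67 ≡ 1
The order of 213 is 67, so the subgroup it generates has 67 elements.
The index is φ(269) / ord(213) = 268 / 67 = 4.

4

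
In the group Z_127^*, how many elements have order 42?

12

φ(127) = 127 − 1 = 126 = 2 · 3^2 · 7.
(Z/127Z)^× is cyclic (|G| = 126); a cyclic group of order m has exactly φ(d) elements of each order d | m, and none otherwise.
42 = 2 · 3 · 7 divides 126, and φ(42) = 12.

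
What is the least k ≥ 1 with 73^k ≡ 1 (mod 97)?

24

The order of 73 must divide φ(97) = 97 − 1 = 96 = 2^5 · 3.
Divisors of 96: 1, 2, 3, 4, 6, 8, 12, 16, 24, 32, 48, 96.
Compute 73^d (mod 97) for the divisors d until we hit 1:
73^1 ≡ 73 (mod 97)
73^2 ≡ 91 (mod 97)
73^3 ≡ 47 (mod 97)
73^4 ≡ 36 (mod 97)
73^6 ≡ 75 (mod 97)
73^8 ≡ 35 (mod 97)
73^12 ≡ 96 (mod 97)
73^16 ≡ 61 (mod 97)
73^24 ≡ 1 (mod 97) ✓
So ord_97(73) = 24.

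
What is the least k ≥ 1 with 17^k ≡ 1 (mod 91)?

6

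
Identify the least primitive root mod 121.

2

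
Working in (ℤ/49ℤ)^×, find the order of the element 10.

42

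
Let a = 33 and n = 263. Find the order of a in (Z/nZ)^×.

131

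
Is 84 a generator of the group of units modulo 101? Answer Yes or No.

φ(101) = 101 − 1 = 100 = 2^2 · 5^2.
84 is a primitive root mod 101 iff 84^(φ(101)/q) ≢ 1 for every prime q | φ(101), i.e. q ∈ {2, 5}.
84^50 ≡ 1 (mod 101)  [q = 2: ≡ 1 ✗]
84^20 ≡ 1 (mod 101)  [q = 5: ≡ 1 ✗]
84^50 ≡ 1 shows ord(84) | 50, strictly less than φ(101); not a primitive root.

No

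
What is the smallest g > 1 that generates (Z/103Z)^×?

φ(103) = 103 − 1 = 102 = 2 · 3 · 17.
g is a primitive root iff g^(102/q) ≢ 1 (mod 103) for each prime q ∈ {2, 3, 17}.
g = 2: 2^51 ≡ 1 — hits 1, so not a primitive root.
g = 3: 3^51 ≡ 102; 3^34 ≡ 1 — hits 1, so not a primitive root.
g = 4: 4^51 ≡ 1 — hits 1, so not a primitive root.
g = 5: 5^51 ≡ 102; 5^34 ≡ 56; 5^6 ≡ 72 — none is 1, so 5 is a primitive root.
The smallest primitive root modulo 103 is 5.

5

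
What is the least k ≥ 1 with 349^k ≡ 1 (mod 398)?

198

ord(349) | φ(398) = φ(2)·φ(199) = 1·198 = 198 = 2 · 3^2 · 11.
Divisors of 198: 1, 2, 3, 6, 9, 11, 18, 22, 33, 66, 99, 198.
Test each divisor d:
349^1 ≡ 349 (mod 398)
349^2 ≡ 13 (mod 398)
349^3 ≡ 159 (mod 398)
349^6 ≡ 207 (mod 398)
349^9 ≡ 277 (mod 398)
349^11 ≡ 19 (mod 398)
349^18 ≡ 313 (mod 398)
349^22 ≡ 361 (mod 398)
349^33 ≡ 93 (mod 398)
349^66 ≡ 291 (mod 398)
349^99 ≡ 397 (mod 398)
349^198 ≡ 1 (mod 398) ✓
So ord_398(349) = 198.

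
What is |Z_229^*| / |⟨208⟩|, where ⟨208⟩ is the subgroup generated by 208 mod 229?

By Lagrange's theorem, ord_229(208) divides φ(229) = 229 − 1 = 228 = 2^2 · 3 · 19.
Divisors of 228: 1, 2, 3, 4, 6, 12, 19, 38, 57, 76, 114, 228.
Compute 208^d (mod 229) for the divisors d until we hit 1:
208^1 ≡ 208
208^2 ≡ 212
208^3 ≡ 128
208^4 ≡ 60
208^6 ≡ 125
208^12 ≡ 53
208^19 ≡ 107
208^38 ≡ 228
208^57 ≡ 122
208^76 ≡ 1
The order of 208 is 76, so the subgroup it generates has 76 elements.
The index is φ(229) / ord(208) = 228 / 76 = 3.

3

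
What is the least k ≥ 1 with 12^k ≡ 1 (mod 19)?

6

The order of 12 must divide φ(19) = 19 − 1 = 18 = 2 · 3^2.
Divisors of 18: 1, 2, 3, 6, 9, 18.
Test each divisor d:
12^1 ≡ 12 (mod 19)
12^2 ≡ 11 (mod 19)
12^3 ≡ 18 (mod 19)
12^6 ≡ 1 (mod 19) ✓
The smallest such exponent is 6, so the order of 12 is 6.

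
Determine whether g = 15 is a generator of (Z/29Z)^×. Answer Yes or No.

φ(29) = 29 − 1 = 28 = 2^2 · 7.
15 is a primitive root mod 29 iff 15^(φ(29)/q) ≢ 1 for every prime q | φ(29), i.e. q ∈ {2, 7}.
15^14 ≡ 28 (mod 29)  [q = 2: ≢ 1 ✓]
15^4 ≡ 20 (mod 29)  [q = 7: ≢ 1 ✓]
None equal 1, so ord_29(15) = 28: 15 is a primitive root.

Yes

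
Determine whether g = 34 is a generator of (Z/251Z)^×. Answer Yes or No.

Yes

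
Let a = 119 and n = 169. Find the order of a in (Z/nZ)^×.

156

By Lagrange's theorem, ord_169(119) divides φ(169) = φ(13^2) = 13·(13−1) = 156 = 2^2 · 3 · 13.
Divisors of 156: 1, 2, 3, 4, 6, 12, 13, 26, 39, 52, 78, 156.
Check 119^d mod 169 for each divisor in increasing order:
119^1 ≡ 119 (mod 169)
119^2 ≡ 134 (mod 169)
119^3 ≡ 60 (mod 169)
119^4 ≡ 42 (mod 169)
119^6 ≡ 51 (mod 169)
119^12 ≡ 66 (mod 169)
119^13 ≡ 80 (mod 169)
119^26 ≡ 147 (mod 169)
119^39 ≡ 99 (mod 169)
119^52 ≡ 146 (mod 169)
119^78 ≡ 168 (mod 169)
119^156 ≡ 1 (mod 169) ✓
Therefore the multiplicative order of 119 modulo 169 is 156.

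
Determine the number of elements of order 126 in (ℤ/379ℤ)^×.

36

φ(379) = 379 − 1 = 378 = 2 · 3^3 · 7.
Since (Z/379Z)^× is cyclic of order 378, the number of elements of order d is φ(d) when d | 378 and 0 otherwise.
126 = 2 · 3^2 · 7 divides 378, and φ(126) = 36.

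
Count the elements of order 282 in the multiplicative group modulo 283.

φ(283) = 283 − 1 = 282 = 2 · 3 · 47.
(Z/283Z)^× is cyclic (|G| = 282); a cyclic group of order m has exactly φ(d) elements of each order d | m, and none otherwise.
282 = 2 · 3 · 47 divides 282, and φ(282) = 92.

92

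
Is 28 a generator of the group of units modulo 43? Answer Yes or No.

Yes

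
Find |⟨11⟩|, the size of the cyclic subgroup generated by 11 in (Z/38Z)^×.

ord(11) | φ(38) = φ(2)·φ(19) = 1·18 = 18 = 2 · 3^2.
Divisors of 18: 1, 2, 3, 6, 9, 18.
Compute 11^d (mod 38) for the divisors d until we hit 1:
11^1 ≡ 11
11^2 ≡ 7
11^3 ≡ 1
The smallest such exponent is 3, so the order of 11 is 3.

3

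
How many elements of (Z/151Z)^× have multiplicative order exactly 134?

φ(151) = 151 − 1 = 150 = 2 · 3 · 5^2.
Since (Z/151Z)^× is cyclic of order 150, the number of elements of order d is φ(d) when d | 150 and 0 otherwise.
134 does not divide 150, so no element of (Z/151Z)^× has order 134.

0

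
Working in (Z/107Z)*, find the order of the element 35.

53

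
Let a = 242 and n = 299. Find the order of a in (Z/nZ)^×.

44

The order of 242 must divide φ(299) = φ(13·23) = (13−1)·(23−1) = 12·22 = 264 = 2^3 · 3 · 11.
Divisors of 264: 1, 2, 3, 4, 6, 8, 11, 12, 22, 24, 33, 44, 66, 88, 132, 264.
Check 242^d mod 299 for each divisor in increasing order:
242^1 ≡ 242 (mod 299)
242^2 ≡ 259 (mod 299)
242^3 ≡ 187 (mod 299)
242^4 ≡ 105 (mod 299)
242^6 ≡ 285 (mod 299)
242^8 ≡ 261 (mod 299)
242^11 ≡ 70 (mod 299)
242^12 ≡ 196 (mod 299)
242^22 ≡ 116 (mod 299)
242^24 ≡ 144 (mod 299)
242^33 ≡ 47 (mod 299)
242^44 ≡ 1 (mod 299) ✓
So ord_299(242) = 44.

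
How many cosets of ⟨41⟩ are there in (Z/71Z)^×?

5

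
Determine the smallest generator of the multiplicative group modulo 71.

7

φ(71) = 71 − 1 = 70 = 2 · 5 · 7.
Test candidates g = 2, 3, … against the prime factors q ∈ {2, 5, 7} of φ(71): g is a generator iff g^(70/q) ≢ 1 for every such q.
g = 2: 2^35 ≡ 1 — hits 1, so not a primitive root.
g = 3: 3^35 ≡ 1 — hits 1, so not a primitive root.
g = 4: 4^35 ≡ 1 — hits 1, so not a primitive root.
g = 5: 5^35 ≡ 1 — hits 1, so not a primitive root.
g = 6: 6^35 ≡ 1 — hits 1, so not a primitive root.
g = 7: 7^35 ≡ 70; 7^14 ≡ 54; 7^10 ≡ 45 — none is 1, so 7 is a primitive root.
The smallest primitive root modulo 71 is 7.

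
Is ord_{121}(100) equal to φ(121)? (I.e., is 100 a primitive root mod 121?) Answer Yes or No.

φ(121) = φ(11^2) = 11·(11−1) = 110 = 2 · 5 · 11.
Test 100^(110/q) mod 121 for each prime factor q of 110:
100^55 ≡ 1 (mod 121)  [q = 2: ≡ 1 ✗]
100^22 ≡ 1 (mod 121)  [q = 5: ≡ 1 ✗]
100^10 ≡ 23 (mod 121)  [q = 11: ≢ 1 ✓]
The check at q = 2 fails, so 100 generates a proper subgroup.

No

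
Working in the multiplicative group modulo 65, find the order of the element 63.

Since 63 ∈ (Z/65Z)^×, its order divides φ(65) = φ(5·13) = (5−1)·(13−1) = 4·12 = 48 = 2^4 · 3.
Divisors of 48: 1, 2, 3, 4, 6, 8, 12, 16, 24, 48.
Evaluate successive powers at the divisors of 48:
63^1 ≡ 63 (mod 65)
63^2 ≡ 4 (mod 65)
63^3 ≡ 57 (mod 65)
63^4 ≡ 16 (mod 65)
63^6 ≡ 64 (mod 65)
63^8 ≡ 61 (mod 65)
63^12 ≡ 1 (mod 65) ✓
So ord_65(63) = 12.

12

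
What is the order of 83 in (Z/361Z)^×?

Since 83 ∈ (Z/361Z)^×, its order divides φ(361) = φ(19^2) = 19·(19−1) = 342 = 2 · 3^2 · 19.
Divisors of 342: 1, 2, 3, 6, 9, 18, 19, 38, 57, 114, 171, 342.
Compute 83^d (mod 361) for the divisors d until we hit 1:
83^1 ≡ 83
83^2 ≡ 30
83^3 ≡ 324
83^6 ≡ 286
83^9 ≡ 248
83^18 ≡ 134
83^19 ≡ 292
83^38 ≡ 68
83^57 ≡ 1
So ord_361(83) = 57.

57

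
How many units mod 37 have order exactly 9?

6

φ(37) = 37 − 1 = 36 = 2^2 · 3^2.
In a cyclic group of order 36, there are φ(d) elements of order d for each divisor d of 36, and zero for non-divisors.
9 = 3^2 divides 36, and φ(9) = 6.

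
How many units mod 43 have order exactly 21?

12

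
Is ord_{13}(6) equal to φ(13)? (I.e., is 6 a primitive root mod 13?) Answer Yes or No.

Yes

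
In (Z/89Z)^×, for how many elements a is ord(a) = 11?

10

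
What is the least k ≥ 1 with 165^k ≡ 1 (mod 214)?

The order of 165 must divide φ(214) = φ(2)·φ(107) = 1·106 = 106 = 2 · 53.
Divisors of 106: 1, 2, 53, 106.
Evaluate successive powers at the divisors of 106:
165^1 ≡ 165
165^2 ≡ 47
165^53 ≡ 213
165^106 ≡ 1
So ord_214(165) = 106.

106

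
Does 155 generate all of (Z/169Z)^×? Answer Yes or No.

φ(169) = φ(13^2) = 13·(13−1) = 156 = 2^2 · 3 · 13.
It suffices to check that the order of 155 is not a proper divisor of 156: compute 155^(156/q) for q ∈ {2, 3, 13}.
155^78 ≡ 1 (mod 169)  [q = 2: ≡ 1 ✗]
155^52 ≡ 1 (mod 169)  [q = 3: ≡ 1 ✗]
155^12 ≡ 157 (mod 169)  [q = 13: ≢ 1 ✓]
The check at q = 2 fails, so 155 generates a proper subgroup.

No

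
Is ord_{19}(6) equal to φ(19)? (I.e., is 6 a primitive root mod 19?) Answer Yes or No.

φ(19) = 19 − 1 = 18 = 2 · 3^2.
An element g generates (Z/19Z)^× iff g^(18/q) ≢ 1 (mod 19) for each prime q ∈ {2, 3}.
6^9 ≡ 1 (mod 19)  [q = 2: ≡ 1 ✗]
6^6 ≡ 11 (mod 19)  [q = 3: ≢ 1 ✓]
Since 6^9 ≡ 1, the order of 6 divides 9 < 18, so 6 is not a primitive root.

No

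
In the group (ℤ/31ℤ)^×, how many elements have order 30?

φ(31) = 31 − 1 = 30 = 2 · 3 · 5.
Since (Z/31Z)^× is cyclic of order 30, the number of elements of order d is φ(d) when d | 30 and 0 otherwise.
30 = 2 · 3 · 5 divides 30, and φ(30) = 8.

8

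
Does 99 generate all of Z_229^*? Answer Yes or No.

No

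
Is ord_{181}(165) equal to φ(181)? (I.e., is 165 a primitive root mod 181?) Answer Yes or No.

φ(181) = 181 − 1 = 180 = 2^2 · 3^2 · 5.
Test 165^(180/q) mod 181 for each prime factor q of 180:
165^90 ≡ 1 (mod 181)  [q = 2: ≡ 1 ✗]
165^60 ≡ 48 (mod 181)  [q = 3: ≢ 1 ✓]
165^36 ≡ 135 (mod 181)  [q = 5: ≢ 1 ✓]
Since 165^90 ≡ 1, the order of 165 divides 90 < 180, so 165 is not a primitive root.

No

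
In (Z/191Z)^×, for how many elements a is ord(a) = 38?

φ(191) = 191 − 1 = 190 = 2 · 5 · 19.
(Z/191Z)^× is cyclic (|G| = 190); a cyclic group of order m has exactly φ(d) elements of each order d | m, and none otherwise.
38 = 2 · 19 divides 190, and φ(38) = 18.

18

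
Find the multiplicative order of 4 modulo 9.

The order of 4 must divide φ(9) = φ(3^2) = 3·(3−1) = 6 = 2 · 3.
Divisors of 6: 1, 2, 3, 6.
Test each divisor d:
4^1 ≡ 4 (mod 9)
4^2 ≡ 7 (mod 9)
4^3 ≡ 1 (mod 9) ✓
The smallest such exponent is 3, so the order of 4 is 3.

3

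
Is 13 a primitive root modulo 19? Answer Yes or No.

φ(19) = 19 − 1 = 18 = 2 · 3^2.
An element g generates (Z/19Z)^× iff g^(18/q) ≢ 1 (mod 19) for each prime q ∈ {2, 3}.
13^9 ≡ 18 (mod 19)  [q = 2: ≢ 1 ✓]
13^6 ≡ 11 (mod 19)  [q = 3: ≢ 1 ✓]
None equal 1, so ord_19(13) = 18: 13 is a primitive root.

Yes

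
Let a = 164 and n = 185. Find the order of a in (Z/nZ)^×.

18

The order of 164 must divide φ(185) = φ(5·37) = (5−1)·(37−1) = 4·36 = 144 = 2^4 · 3^2.
Divisors of 144: 1, 2, 3, 4, 6, 8, 9, 12, 16, 18, 24, 36, 48, 72, 144.
Test each divisor d:
164^1 ≡ 164
164^2 ≡ 71
164^3 ≡ 174
164^4 ≡ 46
164^6 ≡ 121
164^8 ≡ 81
164^9 ≡ 149
164^12 ≡ 26
164^16 ≡ 86
164^18 ≡ 1
Hence ord(164) = 18.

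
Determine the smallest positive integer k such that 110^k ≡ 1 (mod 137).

By Lagrange's theorem, ord_137(110) divides φ(137) = 137 − 1 = 136 = 2^3 · 17.
Divisors of 136: 1, 2, 4, 8, 17, 34, 68, 136.
Check 110^d mod 137 for each divisor in increasing order:
110^1 ≡ 110 (mod 137)
110^2 ≡ 44 (mod 137)
110^4 ≡ 18 (mod 137)
110^8 ≡ 50 (mod 137)
110^17 ≡ 41 (mod 137)
110^34 ≡ 37 (mod 137)
110^68 ≡ 136 (mod 137)
110^136 ≡ 1 (mod 137) ✓
The smallest such exponent is 136, so the order of 110 is 136.

136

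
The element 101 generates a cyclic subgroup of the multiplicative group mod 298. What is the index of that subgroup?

1

ord(101) | φ(298) = φ(2)·φ(149) = 1·148 = 148 = 2^2 · 37.
Divisors of 148: 1, 2, 4, 37, 74, 148.
Compute 101^d (mod 298) for the divisors d until we hit 1:
101^1 ≡ 101
101^2 ≡ 69
101^4 ≡ 291
101^37 ≡ 105
101^74 ≡ 297
101^148 ≡ 1
So ord_298(101) = 148, hence |⟨101⟩| = 148.
[(Z/298Z)^× : ⟨101⟩] = 148/148 = 1.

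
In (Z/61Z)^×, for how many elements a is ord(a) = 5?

φ(61) = 61 − 1 = 60 = 2^2 · 3 · 5.
In a cyclic group of order 60, there are φ(d) elements of order d for each divisor d of 60, and zero for non-divisors.
5 | 60, and φ(5) = 5 − 1 = 4.

4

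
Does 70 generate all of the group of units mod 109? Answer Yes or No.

Yes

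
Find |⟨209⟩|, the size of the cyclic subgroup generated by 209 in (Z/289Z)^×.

The order of 209 must divide φ(289) = φ(17^2) = 17·(17−1) = 272 = 2^4 · 17.
Divisors of 272: 1, 2, 4, 8, 16, 17, 34, 68, 136, 272.
Check 209^d mod 289 for each divisor in increasing order:
209^1 ≡ 209 (mod 289)
209^2 ≡ 42 (mod 289)
209^4 ≡ 30 (mod 289)
209^8 ≡ 33 (mod 289)
209^16 ≡ 222 (mod 289)
209^17 ≡ 158 (mod 289)
209^34 ≡ 110 (mod 289)
209^68 ≡ 251 (mod 289)
209^136 ≡ 288 (mod 289)
209^272 ≡ 1 (mod 289) ✓
The smallest such exponent is 272, so the order of 209 is 272.

272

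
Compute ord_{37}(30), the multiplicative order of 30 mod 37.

18

Since 30 ∈ (Z/37Z)^×, its order divides φ(37) = 37 − 1 = 36 = 2^2 · 3^2.
Divisors of 36: 1, 2, 3, 4, 6, 9, 12, 18, 36.
Compute 30^d (mod 37) for the divisors d until we hit 1:
30^1 ≡ 30 (mod 37)
30^2 ≡ 12 (mod 37)
30^3 ≡ 27 (mod 37)
30^4 ≡ 33 (mod 37)
30^6 ≡ 26 (mod 37)
30^9 ≡ 36 (mod 37)
30^12 ≡ 10 (mod 37)
30^18 ≡ 1 (mod 37) ✓
The smallest such exponent is 18, so the order of 30 is 18.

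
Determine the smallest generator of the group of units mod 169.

2

φ(169) = φ(13^2) = 13·(13−1) = 156 = 2^2 · 3 · 13.
Test candidates g = 2, 3, … against the prime factors q ∈ {2, 3, 13} of φ(169): g is a generator iff g^(156/q) ≢ 1 for every such q.
g = 2: 2^78 ≡ 168; 2^52 ≡ 146; 2^12 ≡ 40 — none is 1, so 2 is a primitive root.
Hence the least primitive root of 169 is 2.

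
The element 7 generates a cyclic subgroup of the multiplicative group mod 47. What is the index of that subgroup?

ord(7) | φ(47) = 47 − 1 = 46 = 2 · 23.
Divisors of 46: 1, 2, 23, 46.
Test each divisor d:
7^1 ≡ 7 (mod 47)
7^2 ≡ 2 (mod 47)
7^23 ≡ 1 (mod 47) ✓
The order of 7 is 23, so the subgroup it generates has 23 elements.
[(Z/47Z)^× : ⟨7⟩] = 46/23 = 2.

2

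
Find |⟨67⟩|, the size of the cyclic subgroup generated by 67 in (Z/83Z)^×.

82

ord(67) | φ(83) = 83 − 1 = 82 = 2 · 41.
Divisors of 82: 1, 2, 41, 82.
Evaluate successive powers at the divisors of 82:
67^1 ≡ 67
67^2 ≡ 7
67^41 ≡ 82
67^82 ≡ 1
Therefore the multiplicative order of 67 modulo 83 is 82.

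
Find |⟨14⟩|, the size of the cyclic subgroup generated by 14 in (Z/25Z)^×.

10

By Lagrange's theorem, ord_25(14) divides φ(25) = φ(5^2) = 5·(5−1) = 20 = 2^2 · 5.
Divisors of 20: 1, 2, 4, 5, 10, 20.
Compute 14^d (mod 25) for the divisors d until we hit 1:
14^1 ≡ 14
14^2 ≡ 21
14^4 ≡ 16
14^5 ≡ 24
14^10 ≡ 1
Therefore the multiplicative order of 14 modulo 25 is 10.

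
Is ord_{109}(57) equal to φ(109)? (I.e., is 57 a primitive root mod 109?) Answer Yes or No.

Yes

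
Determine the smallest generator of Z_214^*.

5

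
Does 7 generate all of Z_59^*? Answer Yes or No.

No

φ(59) = 59 − 1 = 58 = 2 · 29.
Test 7^(58/q) mod 59 for each prime factor q of 58:
7^29 ≡ 1 (mod 59)  [q = 2: ≡ 1 ✗]
7^2 ≡ 49 (mod 59)  [q = 29: ≢ 1 ✓]
Since 7^29 ≡ 1, the order of 7 divides 29 < 58, so 7 is not a primitive root.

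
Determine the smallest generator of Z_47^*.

φ(47) = 47 − 1 = 46 = 2 · 23.
Test candidates g = 2, 3, … against the prime factors q ∈ {2, 23} of φ(47): g is a generator iff g^(46/q) ≢ 1 for every such q.
g = 2: 2^23 ≡ 1 — hits 1, so not a primitive root.
g = 3: 3^23 ≡ 1 — hits 1, so not a primitive root.
g = 4: 4^23 ≡ 1 — hits 1, so not a primitive root.
g = 5: 5^23 ≡ 46; 5^2 ≡ 25 — none is 1, so 5 is a primitive root.
The smallest primitive root modulo 47 is 5.

5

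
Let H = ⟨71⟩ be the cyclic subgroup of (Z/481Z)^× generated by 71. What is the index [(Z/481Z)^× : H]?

12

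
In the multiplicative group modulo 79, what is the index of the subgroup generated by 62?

By Lagrange's theorem, ord_79(62) divides φ(79) = 79 − 1 = 78 = 2 · 3 · 13.
Divisors of 78: 1, 2, 3, 6, 13, 26, 39, 78.
Compute 62^d (mod 79) for the divisors d until we hit 1:
62^1 ≡ 62 (mod 79)
62^2 ≡ 52 (mod 79)
62^3 ≡ 64 (mod 79)
62^6 ≡ 67 (mod 79)
62^13 ≡ 1 (mod 79) ✓
The order of 62 is 13, so the subgroup it generates has 13 elements.
Index = |(Z/79Z)^×| / |⟨62⟩| = 78 / 13 = 6.

6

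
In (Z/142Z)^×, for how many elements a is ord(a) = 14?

6

φ(142) = φ(2)·φ(71) = 1·70 = 70 = 2 · 5 · 7.
(Z/142Z)^× is cyclic (|G| = 70); a cyclic group of order m has exactly φ(d) elements of each order d | m, and none otherwise.
14 = 2 · 7 divides 70, and φ(14) = 6.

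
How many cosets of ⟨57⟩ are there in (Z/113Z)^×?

By Lagrange's theorem, ord_113(57) divides φ(113) = 113 − 1 = 112 = 2^4 · 7.
Divisors of 112: 1, 2, 4, 7, 8, 14, 16, 28, 56, 112.
Check 57^d mod 113 for each divisor in increasing order:
57^1 ≡ 57
57^2 ≡ 85
57^4 ≡ 106
57^7 ≡ 98
57^8 ≡ 49
57^14 ≡ 112
57^16 ≡ 28
57^28 ≡ 1
The order of 57 is 28, so the subgroup it generates has 28 elements.
Index = |(Z/113Z)^×| / |⟨57⟩| = 112 / 28 = 4.

4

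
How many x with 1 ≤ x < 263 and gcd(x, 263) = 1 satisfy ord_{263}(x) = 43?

0

φ(263) = 263 − 1 = 262 = 2 · 131.
(Z/263Z)^× is cyclic (|G| = 262); a cyclic group of order m has exactly φ(d) elements of each order d | m, and none otherwise.
43 does not divide 262, so no element of (Z/263Z)^× has order 43.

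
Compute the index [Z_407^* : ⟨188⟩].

The order of 188 must divide φ(407) = φ(11·37) = (11−1)·(37−1) = 10·36 = 360 = 2^3 · 3^2 · 5.
Divisors of 360: 1, 2, 3, 4, 5, 6, 8, 9, 10, 12, 15, 18, 20, 24, 30, 36, 40, 45, 60, 72, 90, 120, 180, 360.
Evaluate successive powers at the divisors of 360:
188^1 ≡ 188
188^2 ≡ 342
188^3 ≡ 397
188^4 ≡ 155
188^5 ≡ 243
188^6 ≡ 100
188^8 ≡ 12
188^9 ≡ 221
188^10 ≡ 34
188^12 ≡ 232
188^15 ≡ 122
188^18 ≡ 1
Thus |⟨188⟩| = ord(188) = 18.
[(Z/407Z)^× : ⟨188⟩] = 360/18 = 20.

20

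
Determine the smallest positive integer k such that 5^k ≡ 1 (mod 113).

The order of 5 must divide φ(113) = 113 − 1 = 112 = 2^4 · 7.
Divisors of 112: 1, 2, 4, 7, 8, 14, 16, 28, 56, 112.
Test each divisor d:
5^1 ≡ 5 (mod 113)
5^2 ≡ 25 (mod 113)
5^4 ≡ 60 (mod 113)
5^7 ≡ 42 (mod 113)
5^8 ≡ 97 (mod 113)
5^14 ≡ 69 (mod 113)
5^16 ≡ 30 (mod 113)
5^28 ≡ 15 (mod 113)
5^56 ≡ 112 (mod 113)
5^112 ≡ 1 (mod 113) ✓
So ord_113(5) = 112.

112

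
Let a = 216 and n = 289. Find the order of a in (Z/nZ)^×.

272

The order of 216 must divide φ(289) = φ(17^2) = 17·(17−1) = 272 = 2^4 · 17.
Divisors of 272: 1, 2, 4, 8, 16, 17, 34, 68, 136, 272.
Test each divisor d:
216^1 ≡ 216
216^2 ≡ 127
216^4 ≡ 234
216^8 ≡ 135
216^16 ≡ 18
216^17 ≡ 131
216^34 ≡ 110
216^68 ≡ 251
216^136 ≡ 288
216^272 ≡ 1
The smallest such exponent is 272, so the order of 216 is 272.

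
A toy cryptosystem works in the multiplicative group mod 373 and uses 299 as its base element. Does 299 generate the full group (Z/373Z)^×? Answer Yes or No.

No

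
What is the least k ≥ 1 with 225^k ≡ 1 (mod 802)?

200

ord(225) | φ(802) = φ(2)·φ(401) = 1·400 = 400 = 2^4 · 5^2.
Divisors of 400: 1, 2, 4, 5, 8, 10, 16, 20, 25, 40, 50, 80, 100, 200, 400.
Check 225^d mod 802 for each divisor in increasing order:
225^1 ≡ 225 (mod 802)
225^2 ≡ 99 (mod 802)
225^4 ≡ 177 (mod 802)
225^5 ≡ 527 (mod 802)
225^8 ≡ 51 (mod 802)
225^10 ≡ 237 (mod 802)
225^16 ≡ 195 (mod 802)
225^20 ≡ 29 (mod 802)
225^25 ≡ 45 (mod 802)
225^40 ≡ 39 (mod 802)
225^50 ≡ 421 (mod 802)
225^80 ≡ 719 (mod 802)
225^100 ≡ 801 (mod 802)
225^200 ≡ 1 (mod 802) ✓
Therefore the multiplicative order of 225 modulo 802 is 200.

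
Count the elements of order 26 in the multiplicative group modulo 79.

12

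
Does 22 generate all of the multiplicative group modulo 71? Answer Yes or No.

φ(71) = 71 − 1 = 70 = 2 · 5 · 7.
An element g generates (Z/71Z)^× iff g^(70/q) ≢ 1 (mod 71) for each prime q ∈ {2, 5, 7}.
22^35 ≡ 70 (mod 71)  [q = 2: ≢ 1 ✓]
22^14 ≡ 5 (mod 71)  [q = 5: ≢ 1 ✓]
22^10 ≡ 37 (mod 71)  [q = 7: ≢ 1 ✓]
All checks pass, so 22 has order 70 and is a primitive root modulo 71.

Yes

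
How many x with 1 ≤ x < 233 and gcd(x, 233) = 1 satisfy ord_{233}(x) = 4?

φ(233) = 233 − 1 = 232 = 2^3 · 29.
Since (Z/233Z)^× is cyclic of order 232, the number of elements of order d is φ(d) when d | 232 and 0 otherwise.
4 = 2^2 divides 232, and φ(4) = 2.

2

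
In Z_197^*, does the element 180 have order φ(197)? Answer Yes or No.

Yes

φ(197) = 197 − 1 = 196 = 2^2 · 7^2.
Test 180^(196/q) mod 197 for each prime factor q of 196:
180^98 ≡ 196 (mod 197)  [q = 2: ≢ 1 ✓]
180^28 ≡ 114 (mod 197)  [q = 7: ≢ 1 ✓]
All checks pass, so 180 has order 196 and is a primitive root modulo 197.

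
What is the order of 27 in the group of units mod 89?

ord(27) | φ(89) = 89 − 1 = 88 = 2^3 · 11.
Divisors of 88: 1, 2, 4, 8, 11, 22, 44, 88.
Compute 27^d (mod 89) for the divisors d until we hit 1:
27^1 ≡ 27 (mod 89)
27^2 ≡ 17 (mod 89)
27^4 ≡ 22 (mod 89)
27^8 ≡ 39 (mod 89)
27^11 ≡ 12 (mod 89)
27^22 ≡ 55 (mod 89)
27^44 ≡ 88 (mod 89)
27^88 ≡ 1 (mod 89) ✓
Hence ord(27) = 88.

88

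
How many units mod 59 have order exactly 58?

φ(59) = 59 − 1 = 58 = 2 · 29.
In a cyclic group of order 58, there are φ(d) elements of order d for each divisor d of 58, and zero for non-divisors.
58 = 2 · 29 divides 58, and φ(58) = 28.

28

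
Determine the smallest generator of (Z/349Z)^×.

2

φ(349) = 349 − 1 = 348 = 2^2 · 3 · 29.
Test candidates g = 2, 3, … against the prime factors q ∈ {2, 3, 29} of φ(349): g is a generator iff g^(348/q) ≢ 1 for every such q.
g = 2: 2^174 ≡ 348; 2^116 ≡ 226; 2^12 ≡ 257 — none is 1, so 2 is a primitive root.
So 2 is the smallest generator of (Z/349Z)^×.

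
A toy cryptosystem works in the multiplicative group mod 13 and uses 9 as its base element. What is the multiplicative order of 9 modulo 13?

3

Since 9 ∈ (Z/13Z)^×, its order divides φ(13) = 13 − 1 = 12 = 2^2 · 3.
Divisors of 12: 1, 2, 3, 4, 6, 12.
Check 9^d mod 13 for each divisor in increasing order:
9^1 ≡ 9 (mod 13)
9^2 ≡ 3 (mod 13)
9^3 ≡ 1 (mod 13) ✓
So ord_13(9) = 3.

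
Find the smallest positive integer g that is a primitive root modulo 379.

2

φ(379) = 379 − 1 = 378 = 2 · 3^3 · 7.
Test candidates g = 2, 3, … against the prime factors q ∈ {2, 3, 7} of φ(379): g is a generator iff g^(378/q) ≢ 1 for every such q.
g = 2: 2^189 ≡ 378; 2^126 ≡ 327; 2^54 ≡ 125 — none is 1, so 2 is a primitive root.
Hence the least primitive root of 379 is 2.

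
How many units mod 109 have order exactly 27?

18

φ(109) = 109 − 1 = 108 = 2^2 · 3^3.
(Z/109Z)^× is cyclic (|G| = 108); a cyclic group of order m has exactly φ(d) elements of each order d | m, and none otherwise.
27 = 3^3 divides 108, and φ(27) = 18.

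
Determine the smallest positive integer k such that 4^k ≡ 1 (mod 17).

By Lagrange's theorem, ord_17(4) divides φ(17) = 17 − 1 = 16 = 2^4.
Divisors of 16: 1, 2, 4, 8, 16.
Check 4^d mod 17 for each divisor in increasing order:
4^1 ≡ 4 (mod 17)
4^2 ≡ 16 (mod 17)
4^4 ≡ 1 (mod 17) ✓
Therefore the multiplicative order of 4 modulo 17 is 4.

4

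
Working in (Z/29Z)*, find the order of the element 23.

7

The order of 23 must divide φ(29) = 29 − 1 = 28 = 2^2 · 7.
Divisors of 28: 1, 2, 4, 7, 14, 28.
Check 23^d mod 29 for each divisor in increasing order:
23^1 ≡ 23 (mod 29)
23^2 ≡ 7 (mod 29)
23^4 ≡ 20 (mod 29)
23^7 ≡ 1 (mod 29) ✓
So ord_29(23) = 7.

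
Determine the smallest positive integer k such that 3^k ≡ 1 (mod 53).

52

ord(3) | φ(53) = 53 − 1 = 52 = 2^2 · 13.
Divisors of 52: 1, 2, 4, 13, 26, 52.
Check 3^d mod 53 for each divisor in increasing order:
3^1 ≡ 3 (mod 53)
3^2 ≡ 9 (mod 53)
3^4 ≡ 28 (mod 53)
3^13 ≡ 30 (mod 53)
3^26 ≡ 52 (mod 53)
3^52 ≡ 1 (mod 53) ✓
Hence ord(3) = 52.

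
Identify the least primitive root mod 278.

φ(278) = φ(2)·φ(139) = 1·138 = 138 = 2 · 3 · 23.
Test candidates g = 2, 3, … against the prime factors q ∈ {2, 3, 23} of φ(278): g is a generator iff g^(138/q) ≢ 1 for every such q.
g = 2: gcd(2, 278) = 2 > 1, not a unit — skip.
g = 3: 3^69 ≡ 277; 3^46 ≡ 181; 3^6 ≡ 173 — none is 1, so 3 is a primitive root.
So 3 is the smallest generator of (Z/278Z)^×.

3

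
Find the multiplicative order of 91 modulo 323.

144

ord(91) | φ(323) = φ(17·19) = (17−1)·(19−1) = 16·18 = 288 = 2^5 · 3^2.
Divisors of 288: 1, 2, 3, 4, 6, 8, 9, 12, 16, 18, 24, 32, 36, 48, 72, 96, 144, 288.
Check 91^d mod 323 for each divisor in increasing order:
91^1 ≡ 91
91^2 ≡ 206
91^3 ≡ 12
91^4 ≡ 123
91^6 ≡ 144
91^8 ≡ 271
91^9 ≡ 113
91^12 ≡ 64
91^16 ≡ 120
91^18 ≡ 172
91^24 ≡ 220
91^32 ≡ 188
91^36 ≡ 191
91^48 ≡ 273
91^72 ≡ 305
91^96 ≡ 239
91^144 ≡ 1
Hence ord(91) = 144.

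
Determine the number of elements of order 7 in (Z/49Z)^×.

φ(49) = φ(7^2) = 7·(7−1) = 42 = 2 · 3 · 7.
(Z/49Z)^× is cyclic (|G| = 42); a cyclic group of order m has exactly φ(d) elements of each order d | m, and none otherwise.
7 | 42, and φ(7) = 7 − 1 = 6.

6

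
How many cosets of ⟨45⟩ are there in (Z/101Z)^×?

2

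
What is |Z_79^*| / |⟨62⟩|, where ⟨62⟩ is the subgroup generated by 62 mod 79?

6

Since 62 ∈ (Z/79Z)^×, its order divides φ(79) = 79 − 1 = 78 = 2 · 3 · 13.
Divisors of 78: 1, 2, 3, 6, 13, 26, 39, 78.
Compute 62^d (mod 79) for the divisors d until we hit 1:
62^1 ≡ 62
62^2 ≡ 52
62^3 ≡ 64
62^6 ≡ 67
62^13 ≡ 1
The order of 62 is 13, so the subgroup it generates has 13 elements.
The index is φ(79) / ord(62) = 78 / 13 = 6.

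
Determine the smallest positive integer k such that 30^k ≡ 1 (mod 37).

ord(30) | φ(37) = 37 − 1 = 36 = 2^2 · 3^2.
Divisors of 36: 1, 2, 3, 4, 6, 9, 12, 18, 36.
Test each divisor d:
30^1 ≡ 30 (mod 37)
30^2 ≡ 12 (mod 37)
30^3 ≡ 27 (mod 37)
30^4 ≡ 33 (mod 37)
30^6 ≡ 26 (mod 37)
30^9 ≡ 36 (mod 37)
30^12 ≡ 10 (mod 37)
30^18 ≡ 1 (mod 37) ✓
Therefore the multiplicative order of 30 modulo 37 is 18.

18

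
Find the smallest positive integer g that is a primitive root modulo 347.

2

φ(347) = 347 − 1 = 346 = 2 · 173.
g is a primitive root iff g^(346/q) ≢ 1 (mod 347) for each prime q ∈ {2, 173}.
g = 2: 2^173 ≡ 346; 2^2 ≡ 4 — none is 1, so 2 is a primitive root.
Hence the least primitive root of 347 is 2.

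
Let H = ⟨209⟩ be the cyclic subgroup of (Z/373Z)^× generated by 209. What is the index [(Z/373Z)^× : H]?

4

By Lagrange's theorem, ord_373(209) divides φ(373) = 373 − 1 = 372 = 2^2 · 3 · 31.
Divisors of 372: 1, 2, 3, 4, 6, 12, 31, 62, 93, 124, 186, 372.
Check 209^d mod 373 for each divisor in increasing order:
209^1 ≡ 209
209^2 ≡ 40
209^3 ≡ 154
209^4 ≡ 108
209^6 ≡ 217
209^12 ≡ 91
209^31 ≡ 88
209^62 ≡ 284
209^93 ≡ 1
The order of 209 is 93, so the subgroup it generates has 93 elements.
[(Z/373Z)^× : ⟨209⟩] = 372/93 = 4.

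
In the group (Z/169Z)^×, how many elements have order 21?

φ(169) = φ(13^2) = 13·(13−1) = 156 = 2^2 · 3 · 13.
(Z/169Z)^× is cyclic (|G| = 156); a cyclic group of order m has exactly φ(d) elements of each order d | m, and none otherwise.
Since 21 ∤ 156, the count is 0.

0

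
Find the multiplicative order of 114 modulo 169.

By Lagrange's theorem, ord_169(114) divides φ(169) = φ(13^2) = 13·(13−1) = 156 = 2^2 · 3 · 13.
Divisors of 156: 1, 2, 3, 4, 6, 12, 13, 26, 39, 52, 78, 156.
Evaluate successive powers at the divisors of 156:
114^1 ≡ 114
114^2 ≡ 152
114^3 ≡ 90
114^4 ≡ 120
114^6 ≡ 157
114^12 ≡ 144
114^13 ≡ 23
114^26 ≡ 22
114^39 ≡ 168
114^52 ≡ 146
114^78 ≡ 1
So ord_169(114) = 78.

78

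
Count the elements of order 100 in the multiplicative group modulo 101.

40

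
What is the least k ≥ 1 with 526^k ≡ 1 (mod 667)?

154

Since 526 ∈ (Z/667Z)^×, its order divides φ(667) = φ(23·29) = (23−1)·(29−1) = 22·28 = 616 = 2^3 · 7 · 11.
Divisors of 616: 1, 2, 4, 7, 8, 11, 14, 22, 28, 44, 56, 77, 88, 154, 308, 616.
Compute 526^d (mod 667) for the divisors d until we hit 1:
526^1 ≡ 526 (mod 667)
526^2 ≡ 538 (mod 667)
526^4 ≡ 633 (mod 667)
526^7 ≡ 550 (mod 667)
526^8 ≡ 489 (mod 667)
526^11 ≡ 643 (mod 667)
526^14 ≡ 349 (mod 667)
526^22 ≡ 576 (mod 667)
526^28 ≡ 407 (mod 667)
526^44 ≡ 277 (mod 667)
526^56 ≡ 233 (mod 667)
526^77 ≡ 666 (mod 667)
526^88 ≡ 24 (mod 667)
526^154 ≡ 1 (mod 667) ✓
So ord_667(526) = 154.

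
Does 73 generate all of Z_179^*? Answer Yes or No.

φ(179) = 179 − 1 = 178 = 2 · 89.
It suffices to check that the order of 73 is not a proper divisor of 178: compute 73^(178/q) for q ∈ {2, 89}.
73^89 ≡ 178 (mod 179)  [q = 2: ≢ 1 ✓]
73^2 ≡ 138 (mod 179)  [q = 89: ≢ 1 ✓]
All checks pass, so 73 has order 178 and is a primitive root modulo 179.

Yes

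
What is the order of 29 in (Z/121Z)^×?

110

By Lagrange's theorem, ord_121(29) divides φ(121) = φ(11^2) = 11·(11−1) = 110 = 2 · 5 · 11.
Divisors of 110: 1, 2, 5, 10, 11, 22, 55, 110.
Test each divisor d:
29^1 ≡ 29 (mod 121)
29^2 ≡ 115 (mod 121)
29^5 ≡ 76 (mod 121)
29^10 ≡ 89 (mod 121)
29^11 ≡ 40 (mod 121)
29^22 ≡ 27 (mod 121)
29^55 ≡ 120 (mod 121)
29^110 ≡ 1 (mod 121) ✓
So ord_121(29) = 110.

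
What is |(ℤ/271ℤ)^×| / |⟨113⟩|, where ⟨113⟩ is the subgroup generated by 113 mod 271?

5

The order of 113 must divide φ(271) = 271 − 1 = 270 = 2 · 3^3 · 5.
Divisors of 270: 1, 2, 3, 5, 6, 9, 10, 15, 18, 27, 30, 45, 54, 90, 135, 270.
Compute 113^d (mod 271) for the divisors d until we hit 1:
113^1 ≡ 113
113^2 ≡ 32
113^3 ≡ 93
113^5 ≡ 266
113^6 ≡ 248
113^9 ≡ 29
113^10 ≡ 25
113^15 ≡ 146
113^18 ≡ 28
113^27 ≡ 270
113^30 ≡ 178
113^45 ≡ 243
113^54 ≡ 1
Thus |⟨113⟩| = ord(113) = 54.
[(Z/271Z)^× : ⟨113⟩] = 270/54 = 5.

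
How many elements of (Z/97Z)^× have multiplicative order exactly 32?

16

φ(97) = 97 − 1 = 96 = 2^5 · 3.
In a cyclic group of order 96, there are φ(d) elements of order d for each divisor d of 96, and zero for non-divisors.
32 = 2^5 divides 96, and φ(32) = 16.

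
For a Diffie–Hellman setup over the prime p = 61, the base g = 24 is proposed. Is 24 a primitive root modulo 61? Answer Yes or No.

φ(61) = 61 − 1 = 60 = 2^2 · 3 · 5.
An element g generates (Z/61Z)^× iff g^(60/q) ≢ 1 (mod 61) for each prime q ∈ {2, 3, 5}.
24^30 ≡ 60 (mod 61)  [q = 2: ≢ 1 ✓]
24^20 ≡ 1 (mod 61)  [q = 3: ≡ 1 ✗]
24^12 ≡ 34 (mod 61)  [q = 5: ≢ 1 ✓]
The check at q = 3 fails, so 24 generates a proper subgroup.

No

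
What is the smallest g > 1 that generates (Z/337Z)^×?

10

φ(337) = 337 − 1 = 336 = 2^4 · 3 · 7.
Test candidates g = 2, 3, … against the prime factors q ∈ {2, 3, 7} of φ(337): g is a generator iff g^(336/q) ≢ 1 for every such q.
g = 2: 2^168 ≡ 1 — hits 1, so not a primitive root.
g = 3: 3^168 ≡ 1 — hits 1, so not a primitive root.
g = 4: 4^168 ≡ 1 — hits 1, so not a primitive root.
g = 5: 5^168 ≡ 336; 5^112 ≡ 1 — hits 1, so not a primitive root.
g = 6: 6^168 ≡ 1 — hits 1, so not a primitive root.
g = 7: 7^168 ≡ 1 — hits 1, so not a primitive root.
g = 8: 8^168 ≡ 1 — hits 1, so not a primitive root.
g = 9: 9^168 ≡ 1 — hits 1, so not a primitive root.
g = 10: 10^168 ≡ 336; 10^112 ≡ 128; 10^48 ≡ 175 — none is 1, so 10 is a primitive root.
The smallest primitive root modulo 337 is 10.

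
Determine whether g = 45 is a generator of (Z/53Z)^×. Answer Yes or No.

φ(53) = 53 − 1 = 52 = 2^2 · 13.
45 is a primitive root mod 53 iff 45^(φ(53)/q) ≢ 1 for every prime q | φ(53), i.e. q ∈ {2, 13}.
45^26 ≡ 52 (mod 53)  [q = 2: ≢ 1 ✓]
45^4 ≡ 15 (mod 53)  [q = 13: ≢ 1 ✓]
Every test exponent gives a nontrivial residue, hence 45 generates the full group.

Yes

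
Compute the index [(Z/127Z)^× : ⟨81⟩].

ord(81) | φ(127) = 127 − 1 = 126 = 2 · 3^2 · 7.
Divisors of 126: 1, 2, 3, 6, 7, 9, 14, 18, 21, 42, 63, 126.
Test each divisor d:
81^1 ≡ 81 (mod 127)
81^2 ≡ 84 (mod 127)
81^3 ≡ 73 (mod 127)
81^6 ≡ 122 (mod 127)
81^7 ≡ 103 (mod 127)
81^9 ≡ 16 (mod 127)
81^14 ≡ 68 (mod 127)
81^18 ≡ 2 (mod 127)
81^21 ≡ 19 (mod 127)
81^42 ≡ 107 (mod 127)
81^63 ≡ 1 (mod 127) ✓
So ord_127(81) = 63, hence |⟨81⟩| = 63.
[(Z/127Z)^× : ⟨81⟩] = 126/63 = 2.

2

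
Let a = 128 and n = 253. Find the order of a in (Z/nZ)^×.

110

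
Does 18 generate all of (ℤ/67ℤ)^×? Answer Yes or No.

Yes

φ(67) = 67 − 1 = 66 = 2 · 3 · 11.
It suffices to check that the order of 18 is not a proper divisor of 66: compute 18^(66/q) for q ∈ {2, 3, 11}.
18^33 ≡ 66 (mod 67)  [q = 2: ≢ 1 ✓]
18^22 ≡ 37 (mod 67)  [q = 3: ≢ 1 ✓]
18^6 ≡ 9 (mod 67)  [q = 11: ≢ 1 ✓]
None equal 1, so ord_67(18) = 66: 18 is a primitive root.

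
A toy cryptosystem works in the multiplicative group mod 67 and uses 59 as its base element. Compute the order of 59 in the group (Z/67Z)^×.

11

ord(59) | φ(67) = 67 − 1 = 66 = 2 · 3 · 11.
Divisors of 66: 1, 2, 3, 6, 11, 22, 33, 66.
Evaluate successive powers at the divisors of 66:
59^1 ≡ 59 (mod 67)
59^2 ≡ 64 (mod 67)
59^3 ≡ 24 (mod 67)
59^6 ≡ 40 (mod 67)
59^11 ≡ 1 (mod 67) ✓
The smallest such exponent is 11, so the order of 59 is 11.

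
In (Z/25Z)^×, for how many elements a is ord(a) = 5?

4

φ(25) = φ(5^2) = 5·(5−1) = 20 = 2^2 · 5.
(Z/25Z)^× is cyclic (|G| = 20); a cyclic group of order m has exactly φ(d) elements of each order d | m, and none otherwise.
5 | 20, and φ(5) = 5 − 1 = 4.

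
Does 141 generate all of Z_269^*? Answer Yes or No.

Yes

φ(269) = 269 − 1 = 268 = 2^2 · 67.
141 is a primitive root mod 269 iff 141^(φ(269)/q) ≢ 1 for every prime q | φ(269), i.e. q ∈ {2, 67}.
141^134 ≡ 268 (mod 269)  [q = 2: ≢ 1 ✓]
141^4 ≡ 87 (mod 269)  [q = 67: ≢ 1 ✓]
All checks pass, so 141 has order 268 and is a primitive root modulo 269.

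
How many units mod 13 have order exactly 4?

φ(13) = 13 − 1 = 12 = 2^2 · 3.
Since (Z/13Z)^× is cyclic of order 12, the number of elements of order d is φ(d) when d | 12 and 0 otherwise.
4 = 2^2 divides 12, and φ(4) = 2.

2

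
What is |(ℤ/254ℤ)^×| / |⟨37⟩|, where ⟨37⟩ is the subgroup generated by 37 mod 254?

14

By Lagrange's theorem, ord_254(37) divides φ(254) = φ(2)·φ(127) = 1·126 = 126 = 2 · 3^2 · 7.
Divisors of 126: 1, 2, 3, 6, 7, 9, 14, 18, 21, 42, 63, 126.
Evaluate successive powers at the divisors of 126:
37^1 ≡ 37
37^2 ≡ 99
37^3 ≡ 107
37^6 ≡ 19
37^7 ≡ 195
37^9 ≡ 1
So ord_254(37) = 9, hence |⟨37⟩| = 9.
Index = |(Z/254Z)^×| / |⟨37⟩| = 126 / 9 = 14.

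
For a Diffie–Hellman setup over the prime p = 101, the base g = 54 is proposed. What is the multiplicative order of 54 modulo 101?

25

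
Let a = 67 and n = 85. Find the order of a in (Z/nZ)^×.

4

The order of 67 must divide φ(85) = φ(5·17) = (5−1)·(17−1) = 4·16 = 64 = 2^6.
Divisors of 64: 1, 2, 4, 8, 16, 32, 64.
Compute 67^d (mod 85) for the divisors d until we hit 1:
67^1 ≡ 67
67^2 ≡ 69
67^4 ≡ 1
Hence ord(67) = 4.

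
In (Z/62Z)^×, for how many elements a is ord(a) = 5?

4

φ(62) = φ(2)·φ(31) = 1·30 = 30 = 2 · 3 · 5.
In a cyclic group of order 30, there are φ(d) elements of order d for each divisor d of 30, and zero for non-divisors.
5 | 30, and φ(5) = 5 − 1 = 4.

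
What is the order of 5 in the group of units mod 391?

176

ord(5) | φ(391) = φ(17·23) = (17−1)·(23−1) = 16·22 = 352 = 2^5 · 11.
Divisors of 352: 1, 2, 4, 8, 11, 16, 22, 32, 44, 88, 176, 352.
Compute 5^d (mod 391) for the divisors d until we hit 1:
5^1 ≡ 5 (mod 391)
5^2 ≡ 25 (mod 391)
5^4 ≡ 234 (mod 391)
5^8 ≡ 16 (mod 391)
5^11 ≡ 45 (mod 391)
5^16 ≡ 256 (mod 391)
5^22 ≡ 70 (mod 391)
5^32 ≡ 239 (mod 391)
5^44 ≡ 208 (mod 391)
5^88 ≡ 254 (mod 391)
5^176 ≡ 1 (mod 391) ✓
Therefore the multiplicative order of 5 modulo 391 is 176.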